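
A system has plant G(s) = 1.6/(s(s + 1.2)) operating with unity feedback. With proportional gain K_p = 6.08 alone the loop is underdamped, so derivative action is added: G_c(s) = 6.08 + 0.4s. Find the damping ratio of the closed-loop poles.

Forward path: (6.08 + 0.4s)·1.6/(s(s+1.2)). The closed-loop characteristic equation is s² + (1.2 + 1.6·0.4)s + 1.6·6.08 = 0.
That is s² + 1.84s + 9.728 = 0, so ω_n = 3.119 rad/s and ζ = 1.84/(2·3.119) = 0.295.

ζ = 0.295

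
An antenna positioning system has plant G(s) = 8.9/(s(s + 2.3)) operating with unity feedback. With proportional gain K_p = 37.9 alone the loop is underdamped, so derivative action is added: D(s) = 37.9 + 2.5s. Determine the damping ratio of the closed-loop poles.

Forward path: (37.9 + 2.5s)·8.9/(s(s+2.3)). The closed-loop characteristic equation is s² + (2.3 + 8.9·2.5)s + 8.9·37.9 = 0.
That is s² + 24.55s + 337.3 = 0, so ω_n = 18.37 rad/s and ζ = 24.55/(2·18.37) = 0.6684.

ζ = 0.668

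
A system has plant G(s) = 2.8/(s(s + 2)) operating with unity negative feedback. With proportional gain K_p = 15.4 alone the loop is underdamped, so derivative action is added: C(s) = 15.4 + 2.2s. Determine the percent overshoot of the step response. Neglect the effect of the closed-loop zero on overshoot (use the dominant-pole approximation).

Forward path: (15.4 + 2.2s)·2.8/(s(s+2)). The closed-loop characteristic equation is s² + (2 + 2.8·2.2)s + 2.8·15.4 = 0.
That is s² + 8.16s + 43.12 = 0, so ω_n = 6.567 rad/s and ζ = 8.16/(2·6.567) = 0.6213.
%OS = 100·exp(−πζ/√(1−ζ²)) = 8.28%.

8.28%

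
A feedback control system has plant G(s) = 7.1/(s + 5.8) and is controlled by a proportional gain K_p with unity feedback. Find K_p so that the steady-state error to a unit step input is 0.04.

For a type-0 loop with proportional control, e_ss = 1/(1 + K_p·G(0)).
G(0) = 1.224. Require 1/(1 + K_p·1.224) = 0.04, so 1 + 1.224·K_p = 25.
K_p = (25 − 1)/1.224 = 19.6.

K_p = 19.6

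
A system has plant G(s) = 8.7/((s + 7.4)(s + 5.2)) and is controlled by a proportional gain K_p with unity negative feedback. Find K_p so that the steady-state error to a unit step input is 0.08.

The loop is type 0, so e_ss(step) = 1/(1 + K_pos) with K_pos = K_p·G(0).
G(0) = 0.2261. Require 1/(1 + K_p·0.2261) = 0.08, so 1 + 0.2261·K_p = 12.5.
K_p = (12.5 − 1)/0.2261 = 50.9.

K_p = 50.9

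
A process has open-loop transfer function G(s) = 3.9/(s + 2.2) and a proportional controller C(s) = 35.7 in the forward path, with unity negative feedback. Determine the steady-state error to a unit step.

The loop is type 0. Static position error constant K_pos = C(0)·G(0) = 35.7·1.773 = 63.29.
Steady-state error to a unit step: e_ss = 1/(1+K_pos) = 1/64.29 = 0.0156.

0.0156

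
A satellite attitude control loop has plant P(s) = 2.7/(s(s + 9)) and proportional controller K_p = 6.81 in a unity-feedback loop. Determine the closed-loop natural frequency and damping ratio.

ω_n = 4.29 rad/s, ζ = 1.05

The closed-loop denominator is s(s+9) + 6.81·2.7 = s² + 9s + 18.39.
Matching s² + 2ζω_n s + ω_n²: ω_n = √18.39 = 4.288 rad/s and 2ζω_n = 9, so ζ = 9/(2·4.288) = 1.05.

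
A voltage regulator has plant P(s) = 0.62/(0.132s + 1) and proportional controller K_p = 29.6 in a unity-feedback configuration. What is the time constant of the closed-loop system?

τ = 0.00682 s

Closed loop: T(s) = K_p·P/(1+K_p·P) = 18.35/(0.132s + 1 + 18.35), with pole at s = −(1 + 18.35)/0.132 = −146.6.
Closed-loop time constant τ = 1/146.6 = 0.00682 s.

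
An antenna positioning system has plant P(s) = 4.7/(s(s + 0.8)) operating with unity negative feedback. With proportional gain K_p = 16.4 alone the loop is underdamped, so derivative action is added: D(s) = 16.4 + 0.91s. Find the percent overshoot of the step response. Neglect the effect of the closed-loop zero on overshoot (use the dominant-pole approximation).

38.7%

Forward path: (16.4 + 0.91s)·4.7/(s(s+0.8)). The closed-loop characteristic equation is s² + (0.8 + 4.7·0.91)s + 4.7·16.4 = 0.
That is s² + 5.077s + 77.08 = 0, so ω_n = 8.78 rad/s and ζ = 5.077/(2·8.78) = 0.2891.
%OS = 100·exp(−πζ/√(1−ζ²)) = 38.7%.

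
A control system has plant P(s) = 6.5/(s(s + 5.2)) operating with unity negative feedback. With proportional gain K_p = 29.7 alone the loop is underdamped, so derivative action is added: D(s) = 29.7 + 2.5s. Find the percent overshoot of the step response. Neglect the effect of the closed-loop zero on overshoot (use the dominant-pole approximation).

2.2%

Forward path: (29.7 + 2.5s)·6.5/(s(s+5.2)). The closed-loop characteristic equation is s² + (5.2 + 6.5·2.5)s + 6.5·29.7 = 0.
That is s² + 21.45s + 193 = 0, so ω_n = 13.89 rad/s and ζ = 21.45/(2·13.89) = 0.7719.
%OS = 100·exp(−πζ/√(1−ζ²)) = 2.2%.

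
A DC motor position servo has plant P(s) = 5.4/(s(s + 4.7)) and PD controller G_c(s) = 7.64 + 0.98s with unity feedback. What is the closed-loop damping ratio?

ζ = 0.778

Forward path: (7.64 + 0.98s)·5.4/(s(s+4.7)). The closed-loop characteristic equation is s² + (4.7 + 5.4·0.98)s + 5.4·7.64 = 0.
That is s² + 9.992s + 41.26 = 0, so ω_n = 6.423 rad/s and ζ = 9.992/(2·6.423) = 0.7778.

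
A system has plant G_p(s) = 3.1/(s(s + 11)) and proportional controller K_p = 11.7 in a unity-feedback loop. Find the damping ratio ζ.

ζ = 0.913

1 + K_p·G_p(s) = 0 gives s² + 11s + 36.27 = 0.
Matching s² + 2ζω_n s + ω_n²: ω_n = √36.27 = 6.022 rad/s and 2ζω_n = 11, so ζ = 11/(2·6.022) = 0.913.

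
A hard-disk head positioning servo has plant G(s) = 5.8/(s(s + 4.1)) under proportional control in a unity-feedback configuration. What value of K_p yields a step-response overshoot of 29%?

K_p = 5.39

From %OS = 100·exp(−πζ/√(1−ζ²)) = 29%, ζ = −ln(0.29)/√(π²+ln²(0.29)) = 0.3666.
Characteristic equation s² + 4.1s + 5.8K_p = 0 gives ζ = 4.1/(2√(5.8K_p)).
Setting ζ = 0.3666: √(5.8K_p) = 4.1/(2·0.3666) = 5.592, so K_p = 31.27/5.8 = 5.39.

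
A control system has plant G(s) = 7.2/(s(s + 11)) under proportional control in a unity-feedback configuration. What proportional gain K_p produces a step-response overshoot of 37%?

K_p = 46.1

From %OS = 100·exp(−πζ/√(1−ζ²)) = 37%, ζ = −ln(0.37)/√(π²+ln²(0.37)) = 0.3017.
Characteristic equation s² + 11s + 7.2K_p = 0 gives ζ = 11/(2√(7.2K_p)).
Setting ζ = 0.3017: √(7.2K_p) = 11/(2·0.3017) = 18.23, so K_p = 332.3/7.2 = 46.1.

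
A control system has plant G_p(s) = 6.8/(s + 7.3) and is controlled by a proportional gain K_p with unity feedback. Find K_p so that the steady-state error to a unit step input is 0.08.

K_p = 12.3

Steady-state error for a unit step on this type-0 loop is 1/(1 + K_p·G_p(0)).
G_p(0) = 0.9315. Require 1/(1 + K_p·0.9315) = 0.08, so 1 + 0.9315·K_p = 12.5.
K_p = (12.5 − 1)/0.9315 = 12.3.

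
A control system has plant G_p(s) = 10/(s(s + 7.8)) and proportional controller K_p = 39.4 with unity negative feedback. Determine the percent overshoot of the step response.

53.3%

Closed-loop characteristic equation: s² + 7.8s + 394 = 0, so ω_n = 19.85 rad/s and ζ = 7.8/(2·19.85) = 0.1965.
%OS = 100·exp(−πζ/√(1−ζ²)) = 100·exp(−π·0.1965/√0.9614) = 53.3%.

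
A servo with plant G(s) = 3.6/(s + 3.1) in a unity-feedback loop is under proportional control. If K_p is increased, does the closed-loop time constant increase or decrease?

Closed-loop pole is at s = −(3.1+K_p·3.6); larger K_p moves it further left, so τ = 1/(3.1+K_p·3.6) decreases.

decrease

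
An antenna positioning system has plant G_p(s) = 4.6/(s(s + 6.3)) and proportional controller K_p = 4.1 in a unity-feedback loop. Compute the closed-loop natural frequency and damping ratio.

The closed-loop denominator is s(s+6.3) + 4.1·4.6 = s² + 6.3s + 18.86.
Matching s² + 2ζω_n s + ω_n²: ω_n = √18.86 = 4.343 rad/s and 2ζω_n = 6.3, so ζ = 6.3/(2·4.343) = 0.725.

ω_n = 4.34 rad/s, ζ = 0.725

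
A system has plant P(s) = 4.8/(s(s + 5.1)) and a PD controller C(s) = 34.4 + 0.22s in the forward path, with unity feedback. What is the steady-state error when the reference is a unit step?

The open loop C(s)P(s) has a pole at the origin (type 1), so the static position error constant is infinite and e_ss = 1/(1+∞) = 0.

0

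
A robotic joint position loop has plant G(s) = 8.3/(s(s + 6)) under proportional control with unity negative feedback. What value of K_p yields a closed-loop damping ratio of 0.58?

K_p = 3.22

Closed-loop characteristic equation: s² + 6s + K_p·8.3 = 0.
So ω_n = √(8.3K_p) and 2ζω_n = 6, giving ζ = 6/(2√(8.3K_p)).
Setting ζ = 0.58: √(8.3K_p) = 6/(2·0.58) = 5.172, so K_p = 26.75/8.3 = 3.22.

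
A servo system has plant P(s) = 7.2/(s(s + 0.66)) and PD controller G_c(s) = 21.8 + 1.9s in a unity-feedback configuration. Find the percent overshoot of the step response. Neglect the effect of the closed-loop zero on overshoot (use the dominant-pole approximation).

11.2%

Forward path: (21.8 + 1.9s)·7.2/(s(s+0.66)). The closed-loop characteristic equation is s² + (0.66 + 7.2·1.9)s + 7.2·21.8 = 0.
That is s² + 14.34s + 157 = 0, so ω_n = 12.53 rad/s and ζ = 14.34/(2·12.53) = 0.5723.
%OS = 100·exp(−πζ/√(1−ζ²)) = 11.2%.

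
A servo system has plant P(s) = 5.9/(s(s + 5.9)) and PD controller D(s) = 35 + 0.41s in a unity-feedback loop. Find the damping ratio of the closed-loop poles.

Forward path: (35 + 0.41s)·5.9/(s(s+5.9)). The closed-loop characteristic equation is s² + (5.9 + 5.9·0.41)s + 5.9·35 = 0.
That is s² + 8.319s + 206.5 = 0, so ω_n = 14.37 rad/s and ζ = 8.319/(2·14.37) = 0.2895.

ζ = 0.289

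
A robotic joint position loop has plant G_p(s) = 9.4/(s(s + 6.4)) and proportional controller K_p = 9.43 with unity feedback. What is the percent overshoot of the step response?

32.1%

The closed-loop denominator s² + 6.4s + 88.64 gives ω_n = √88.64 = 9.415 and ζ = 6.4/(2ω_n) = 0.3399.
%OS = 100·exp(−πζ/√(1−ζ²)) = 100·exp(−π·0.3399/√0.8845) = 32.1%.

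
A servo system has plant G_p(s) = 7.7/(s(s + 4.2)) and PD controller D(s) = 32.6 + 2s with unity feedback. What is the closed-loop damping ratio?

Forward path: (32.6 + 2s)·7.7/(s(s+4.2)). The closed-loop characteristic equation is s² + (4.2 + 7.7·2)s + 7.7·32.6 = 0.
That is s² + 19.6s + 251 = 0, so ω_n = 15.84 rad/s and ζ = 19.6/(2·15.84) = 0.6185.

ζ = 0.619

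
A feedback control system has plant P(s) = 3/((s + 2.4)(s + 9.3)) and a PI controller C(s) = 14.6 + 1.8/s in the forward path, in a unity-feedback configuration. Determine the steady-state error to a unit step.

The open loop C(s)P(s) has a pole at the origin (type 1), so the static position error constant is infinite and e_ss = 1/(1+∞) = 0.

0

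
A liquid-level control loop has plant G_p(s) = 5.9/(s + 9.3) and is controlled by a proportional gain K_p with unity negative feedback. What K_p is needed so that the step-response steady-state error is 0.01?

K_p = 156

Steady-state error for a unit step on this type-0 loop is 1/(1 + K_p·G_p(0)).
G_p(0) = 0.6344. Require 1/(1 + K_p·0.6344) = 0.01, so 1 + 0.6344·K_p = 100.
K_p = (100 − 1)/0.6344 = 156.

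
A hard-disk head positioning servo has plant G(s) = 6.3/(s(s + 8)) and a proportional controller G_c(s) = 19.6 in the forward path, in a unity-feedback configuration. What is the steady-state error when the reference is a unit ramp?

The loop has one pole at the origin (type 1). Velocity error constant K_v = lim_{s→0} s·G_c(s)G(s) = 19.6·6.3/8 = 15.44.
Steady-state error to a unit ramp: e_ss = 1/K_v = 0.0648.

0.0648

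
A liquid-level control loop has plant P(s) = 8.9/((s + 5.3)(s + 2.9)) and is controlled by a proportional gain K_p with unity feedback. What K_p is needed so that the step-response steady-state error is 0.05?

K_p = 32.8

For a type-0 loop with proportional control, e_ss = 1/(1 + K_p·P(0)).
P(0) = 0.5791. Require 1/(1 + K_p·0.5791) = 0.05, so 1 + 0.5791·K_p = 20.
K_p = (20 − 1)/0.5791 = 32.8.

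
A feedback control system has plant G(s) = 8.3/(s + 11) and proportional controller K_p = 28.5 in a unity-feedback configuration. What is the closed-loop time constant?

Closed-loop transfer function: T(s) = K_p·G(s)/(1 + K_p·G(s)) = 236.6/(s + 11 + 236.6) = 236.6/(s + 247.6).
Time constant τ = 1/247.6 = 0.00404 s.

τ = 0.00404 s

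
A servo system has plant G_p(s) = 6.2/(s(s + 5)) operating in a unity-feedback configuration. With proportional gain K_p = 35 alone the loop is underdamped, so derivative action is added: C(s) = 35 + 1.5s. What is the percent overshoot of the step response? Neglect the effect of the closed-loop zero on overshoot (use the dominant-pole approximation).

Forward path: (35 + 1.5s)·6.2/(s(s+5)). The closed-loop characteristic equation is s² + (5 + 6.2·1.5)s + 6.2·35 = 0.
That is s² + 14.3s + 217 = 0, so ω_n = 14.73 rad/s and ζ = 14.3/(2·14.73) = 0.4854.
%OS = 100·exp(−πζ/√(1−ζ²)) = 17.5%.

17.5%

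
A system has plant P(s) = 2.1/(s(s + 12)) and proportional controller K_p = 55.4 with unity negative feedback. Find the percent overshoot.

12.2%

From 1 + K_pP(s) = 0: s² + 12s + 116.3 = 0 ⇒ ω_n = 10.79, ζ = 0.5563.
%OS = 100·exp(−πζ/√(1−ζ²)) = 100·exp(−π·0.5563/√0.6906) = 12.2%.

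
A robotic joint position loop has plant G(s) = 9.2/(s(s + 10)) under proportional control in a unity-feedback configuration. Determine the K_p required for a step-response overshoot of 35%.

K_p = 27.1

From %OS = 100·exp(−πζ/√(1−ζ²)) = 35%, ζ = −ln(0.35)/√(π²+ln²(0.35)) = 0.3169.
Characteristic equation s² + 10s + 9.2K_p = 0 gives ζ = 10/(2√(9.2K_p)).
Setting ζ = 0.3169: √(9.2K_p) = 10/(2·0.3169) = 15.78, so K_p = 248.9/9.2 = 27.1.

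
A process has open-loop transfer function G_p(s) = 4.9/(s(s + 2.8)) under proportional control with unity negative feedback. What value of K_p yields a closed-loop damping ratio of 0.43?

Closed-loop characteristic equation: s² + 2.8s + K_p·4.9 = 0.
So ω_n = √(4.9K_p) and 2ζω_n = 2.8, giving ζ = 2.8/(2√(4.9K_p)).
Setting ζ = 0.43: √(4.9K_p) = 2.8/(2·0.43) = 3.256, so K_p = 10.6/4.9 = 2.16.

K_p = 2.16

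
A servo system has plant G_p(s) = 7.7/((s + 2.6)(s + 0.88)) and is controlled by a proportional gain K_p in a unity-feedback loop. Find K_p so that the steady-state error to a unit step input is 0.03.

K_p = 9.61

Steady-state error for a unit step on this type-0 loop is 1/(1 + K_p·G_p(0)).
G_p(0) = 3.365. Require 1/(1 + K_p·3.365) = 0.03, so 1 + 3.365·K_p = 33.33.
K_p = (33.33 − 1)/3.365 = 9.61.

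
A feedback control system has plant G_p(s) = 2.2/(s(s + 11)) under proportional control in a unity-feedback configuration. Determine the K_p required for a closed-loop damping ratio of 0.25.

K_p = 220

Closed-loop characteristic equation: s² + 11s + K_p·2.2 = 0.
So ω_n = √(2.2K_p) and 2ζω_n = 11, giving ζ = 11/(2√(2.2K_p)).
Setting ζ = 0.25: √(2.2K_p) = 11/(2·0.25) = 22, so K_p = 484/2.2 = 220.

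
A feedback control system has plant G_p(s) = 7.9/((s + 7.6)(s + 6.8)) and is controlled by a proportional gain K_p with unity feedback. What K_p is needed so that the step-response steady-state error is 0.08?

K_p = 75.2

Steady-state error for a unit step on this type-0 loop is 1/(1 + K_p·G_p(0)).
G_p(0) = 0.1529. Require 1/(1 + K_p·0.1529) = 0.08, so 1 + 0.1529·K_p = 12.5.
K_p = (12.5 − 1)/0.1529 = 75.2.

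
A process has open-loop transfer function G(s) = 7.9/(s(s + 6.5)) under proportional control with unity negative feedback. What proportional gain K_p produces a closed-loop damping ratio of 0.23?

K_p = 25.3

Closed-loop characteristic equation: s² + 6.5s + K_p·7.9 = 0.
So ω_n = √(7.9K_p) and 2ζω_n = 6.5, giving ζ = 6.5/(2√(7.9K_p)).
Setting ζ = 0.23: √(7.9K_p) = 6.5/(2·0.23) = 14.13, so K_p = 199.7/7.9 = 25.3.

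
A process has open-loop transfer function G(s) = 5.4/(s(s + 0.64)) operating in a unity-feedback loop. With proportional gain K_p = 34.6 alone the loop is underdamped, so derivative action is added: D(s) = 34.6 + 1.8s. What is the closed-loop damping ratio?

Forward path: (34.6 + 1.8s)·5.4/(s(s+0.64)). The closed-loop characteristic equation is s² + (0.64 + 5.4·1.8)s + 5.4·34.6 = 0.
That is s² + 10.36s + 186.8 = 0, so ω_n = 13.67 rad/s and ζ = 10.36/(2·13.67) = 0.379.

ζ = 0.379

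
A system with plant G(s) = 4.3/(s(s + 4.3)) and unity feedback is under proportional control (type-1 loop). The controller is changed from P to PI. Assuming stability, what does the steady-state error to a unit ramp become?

The integrator raises the loop to type 2, so K_v → ∞ and e_ss to a ramp is zero.

0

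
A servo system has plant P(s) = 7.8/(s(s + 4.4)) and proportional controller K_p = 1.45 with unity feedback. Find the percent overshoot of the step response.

Closed-loop characteristic equation: s² + 4.4s + 11.31 = 0, so ω_n = 3.363 rad/s and ζ = 4.4/(2·3.363) = 0.6542.
%OS = 100·exp(−πζ/√(1−ζ²)) = 100·exp(−π·0.6542/√0.5721) = 6.61%.

6.61%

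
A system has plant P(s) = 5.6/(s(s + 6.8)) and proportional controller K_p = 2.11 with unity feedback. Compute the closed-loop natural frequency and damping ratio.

ω_n = 3.44 rad/s, ζ = 0.989

1 + K_p·P(s) = 0 gives s² + 6.8s + 11.82 = 0.
Matching s² + 2ζω_n s + ω_n²: ω_n = √11.82 = 3.437 rad/s and 2ζω_n = 6.8, so ζ = 6.8/(2·3.437) = 0.989.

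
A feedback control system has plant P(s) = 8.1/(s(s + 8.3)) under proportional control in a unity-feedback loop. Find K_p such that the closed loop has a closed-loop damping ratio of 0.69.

Closed-loop characteristic equation: s² + 8.3s + K_p·8.1 = 0.
So ω_n = √(8.1K_p) and 2ζω_n = 8.3, giving ζ = 8.3/(2√(8.1K_p)).
Setting ζ = 0.69: √(8.1K_p) = 8.3/(2·0.69) = 6.014, so K_p = 36.17/8.1 = 4.47.

K_p = 4.47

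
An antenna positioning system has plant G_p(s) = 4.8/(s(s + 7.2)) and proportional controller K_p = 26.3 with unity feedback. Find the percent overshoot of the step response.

Closed-loop characteristic equation: s² + 7.2s + 126.2 = 0, so ω_n = 11.24 rad/s and ζ = 7.2/(2·11.24) = 0.3204.
%OS = 100·exp(−πζ/√(1−ζ²)) = 100·exp(−π·0.3204/√0.8973) = 34.6%.

34.6%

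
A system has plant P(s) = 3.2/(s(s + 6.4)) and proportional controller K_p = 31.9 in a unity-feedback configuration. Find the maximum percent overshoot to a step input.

35%

Closed-loop characteristic equation: s² + 6.4s + 102.1 = 0, so ω_n = 10.1 rad/s and ζ = 6.4/(2·10.1) = 0.3167.
%OS = 100·exp(−πζ/√(1−ζ²)) = 100·exp(−π·0.3167/√0.8997) = 35%.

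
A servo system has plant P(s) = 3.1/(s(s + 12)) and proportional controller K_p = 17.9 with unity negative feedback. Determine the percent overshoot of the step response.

1.4%

The closed-loop denominator s² + 12s + 55.49 gives ω_n = √55.49 = 7.449 and ζ = 12/(2ω_n) = 0.8055.
%OS = 100·exp(−πζ/√(1−ζ²)) = 100·exp(−π·0.8055/√0.3512) = 1.4%.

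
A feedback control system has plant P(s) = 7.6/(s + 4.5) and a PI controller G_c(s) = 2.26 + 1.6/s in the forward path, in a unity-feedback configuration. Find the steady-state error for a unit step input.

The open loop G_c(s)P(s) has a pole at the origin (type 1), so the static position error constant is infinite and e_ss = 1/(1+∞) = 0.

0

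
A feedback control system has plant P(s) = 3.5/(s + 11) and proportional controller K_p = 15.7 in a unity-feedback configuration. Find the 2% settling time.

Closed-loop transfer function: T(s) = K_p·P(s)/(1 + K_p·P(s)) = 54.95/(s + 11 + 54.95) = 54.95/(s + 65.95).
Time constant τ = 1/65.95 = 0.01516 s, so the 2% settling time is about 4τ = 0.0607 s.

T_s ≈ 0.0607 s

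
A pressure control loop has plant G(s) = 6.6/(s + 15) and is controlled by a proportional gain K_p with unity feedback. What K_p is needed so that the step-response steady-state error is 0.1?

K_p = 20.5

For a type-0 loop with proportional control, e_ss = 1/(1 + K_p·G(0)).
G(0) = 0.44. Require 1/(1 + K_p·0.44) = 0.1, so 1 + 0.44·K_p = 10.
K_p = (10 − 1)/0.44 = 20.5.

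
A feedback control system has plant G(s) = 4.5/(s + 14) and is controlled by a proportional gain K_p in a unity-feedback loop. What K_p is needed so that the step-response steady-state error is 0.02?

The loop is type 0, so e_ss(step) = 1/(1 + K_pos) with K_pos = K_p·G(0).
G(0) = 0.3214. Require 1/(1 + K_p·0.3214) = 0.02, so 1 + 0.3214·K_p = 50.
K_p = (50 − 1)/0.3214 = 152.

K_p = 152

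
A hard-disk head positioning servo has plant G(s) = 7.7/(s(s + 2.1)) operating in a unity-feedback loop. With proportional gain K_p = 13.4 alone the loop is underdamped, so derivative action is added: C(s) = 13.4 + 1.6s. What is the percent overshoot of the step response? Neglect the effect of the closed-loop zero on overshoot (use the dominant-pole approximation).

Forward path: (13.4 + 1.6s)·7.7/(s(s+2.1)). The closed-loop characteristic equation is s² + (2.1 + 7.7·1.6)s + 7.7·13.4 = 0.
That is s² + 14.42s + 103.2 = 0, so ω_n = 10.16 rad/s and ζ = 14.42/(2·10.16) = 0.7098.
%OS = 100·exp(−πζ/√(1−ζ²)) = 4.22%.

4.22%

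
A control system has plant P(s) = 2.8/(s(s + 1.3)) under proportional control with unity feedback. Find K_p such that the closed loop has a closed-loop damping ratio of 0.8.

K_p = 0.236

Closed-loop characteristic equation: s² + 1.3s + K_p·2.8 = 0.
So ω_n = √(2.8K_p) and 2ζω_n = 1.3, giving ζ = 1.3/(2√(2.8K_p)).
Setting ζ = 0.8: √(2.8K_p) = 1.3/(2·0.8) = 0.8125, so K_p = 0.6602/2.8 = 0.236.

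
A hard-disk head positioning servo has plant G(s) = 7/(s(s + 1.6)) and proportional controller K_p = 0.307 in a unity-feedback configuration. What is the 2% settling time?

T_s ≈ 5 s

From 1 + K_pG(s) = 0: s² + 1.6s + 2.149 = 0 ⇒ ω_n = 1.466, ζ = 0.5457.
2% settling time T_s ≈ 4/(ζω_n) = 4/0.8 = 5 s.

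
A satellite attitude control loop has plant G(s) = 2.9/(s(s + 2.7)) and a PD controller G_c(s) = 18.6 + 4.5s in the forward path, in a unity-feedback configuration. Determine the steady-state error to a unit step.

0

The open loop G_c(s)G(s) has a pole at the origin (type 1), so the static position error constant is infinite and e_ss = 1/(1+∞) = 0.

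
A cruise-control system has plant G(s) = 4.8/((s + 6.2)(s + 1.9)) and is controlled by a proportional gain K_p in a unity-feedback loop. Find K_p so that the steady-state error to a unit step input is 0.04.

For a type-0 loop with proportional control, e_ss = 1/(1 + K_p·G(0)).
G(0) = 0.4075. Require 1/(1 + K_p·0.4075) = 0.04, so 1 + 0.4075·K_p = 25.
K_p = (25 − 1)/0.4075 = 58.9.

K_p = 58.9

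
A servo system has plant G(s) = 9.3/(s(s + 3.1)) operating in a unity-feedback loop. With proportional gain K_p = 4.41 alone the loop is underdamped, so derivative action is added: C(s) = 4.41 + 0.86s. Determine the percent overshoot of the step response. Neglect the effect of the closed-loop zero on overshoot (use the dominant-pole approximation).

0.429%

Forward path: (4.41 + 0.86s)·9.3/(s(s+3.1)). The closed-loop characteristic equation is s² + (3.1 + 9.3·0.86)s + 9.3·4.41 = 0.
That is s² + 11.1s + 41.01 = 0, so ω_n = 6.404 rad/s and ζ = 11.1/(2·6.404) = 0.8665.
%OS = 100·exp(−πζ/√(1−ζ²)) = 0.429%.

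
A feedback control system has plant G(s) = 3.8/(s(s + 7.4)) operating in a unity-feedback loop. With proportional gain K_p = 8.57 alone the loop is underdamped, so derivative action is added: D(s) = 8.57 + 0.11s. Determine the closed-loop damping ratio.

Forward path: (8.57 + 0.11s)·3.8/(s(s+7.4)). The closed-loop characteristic equation is s² + (7.4 + 3.8·0.11)s + 3.8·8.57 = 0.
That is s² + 7.818s + 32.57 = 0, so ω_n = 5.707 rad/s and ζ = 7.818/(2·5.707) = 0.685.

ζ = 0.685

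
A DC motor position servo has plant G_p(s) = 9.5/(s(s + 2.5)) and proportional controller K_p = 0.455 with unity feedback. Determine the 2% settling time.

T_s ≈ 3.2 s

The closed-loop denominator s² + 2.5s + 4.322 gives ω_n = √4.322 = 2.079 and ζ = 2.5/(2ω_n) = 0.6012.
2% settling time T_s ≈ 4/(ζω_n) = 4/1.25 = 3.2 s.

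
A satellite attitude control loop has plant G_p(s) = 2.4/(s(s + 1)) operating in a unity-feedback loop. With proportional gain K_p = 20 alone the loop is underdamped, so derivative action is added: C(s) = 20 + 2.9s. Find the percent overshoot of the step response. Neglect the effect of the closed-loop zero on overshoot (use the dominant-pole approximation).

11%

Forward path: (20 + 2.9s)·2.4/(s(s+1)). The closed-loop characteristic equation is s² + (1 + 2.4·2.9)s + 2.4·20 = 0.
That is s² + 7.96s + 48 = 0, so ω_n = 6.928 rad/s and ζ = 7.96/(2·6.928) = 0.5745.
%OS = 100·exp(−πζ/√(1−ζ²)) = 11%.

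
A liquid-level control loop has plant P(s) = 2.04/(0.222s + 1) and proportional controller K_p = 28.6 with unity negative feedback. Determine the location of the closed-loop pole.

s = -267.3

Closed loop: T(s) = K_p·P/(1+K_p·P) = 58.34/(0.222s + 1 + 58.34), with pole at s = −(1 + 58.34)/0.222 = −267.3.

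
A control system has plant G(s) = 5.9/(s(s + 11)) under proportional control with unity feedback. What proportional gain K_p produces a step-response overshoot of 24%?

From %OS = 100·exp(−πζ/√(1−ζ²)) = 24%, ζ = −ln(0.24)/√(π²+ln²(0.24)) = 0.4136.
Characteristic equation s² + 11s + 5.9K_p = 0 gives ζ = 11/(2√(5.9K_p)).
Setting ζ = 0.4136: √(5.9K_p) = 11/(2·0.4136) = 13.3, so K_p = 176.8/5.9 = 30.

K_p = 30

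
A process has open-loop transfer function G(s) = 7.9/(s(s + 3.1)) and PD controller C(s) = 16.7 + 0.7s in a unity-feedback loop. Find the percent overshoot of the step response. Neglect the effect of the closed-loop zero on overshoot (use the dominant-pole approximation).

Forward path: (16.7 + 0.7s)·7.9/(s(s+3.1)). The closed-loop characteristic equation is s² + (3.1 + 7.9·0.7)s + 7.9·16.7 = 0.
That is s² + 8.63s + 131.9 = 0, so ω_n = 11.49 rad/s and ζ = 8.63/(2·11.49) = 0.3757.
%OS = 100·exp(−πζ/√(1−ζ²)) = 28%.

28%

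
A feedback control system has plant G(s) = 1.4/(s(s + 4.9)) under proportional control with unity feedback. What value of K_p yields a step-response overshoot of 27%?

From %OS = 100·exp(−πζ/√(1−ζ²)) = 27%, ζ = −ln(0.27)/√(π²+ln²(0.27)) = 0.3847.
Characteristic equation s² + 4.9s + 1.4K_p = 0 gives ζ = 4.9/(2√(1.4K_p)).
Setting ζ = 0.3847: √(1.4K_p) = 4.9/(2·0.3847) = 6.369, so K_p = 40.56/1.4 = 29.

K_p = 29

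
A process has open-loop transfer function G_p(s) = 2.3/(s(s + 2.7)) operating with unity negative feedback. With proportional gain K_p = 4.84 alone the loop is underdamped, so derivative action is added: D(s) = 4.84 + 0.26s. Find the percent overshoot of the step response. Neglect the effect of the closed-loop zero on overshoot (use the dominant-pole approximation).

16.8%

Forward path: (4.84 + 0.26s)·2.3/(s(s+2.7)). The closed-loop characteristic equation is s² + (2.7 + 2.3·0.26)s + 2.3·4.84 = 0.
That is s² + 3.298s + 11.13 = 0, so ω_n = 3.336 rad/s and ζ = 3.298/(2·3.336) = 0.4942.
%OS = 100·exp(−πζ/√(1−ζ²)) = 16.8%.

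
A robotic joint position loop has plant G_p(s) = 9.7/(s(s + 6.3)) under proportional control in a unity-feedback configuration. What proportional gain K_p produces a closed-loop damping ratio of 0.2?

K_p = 25.6

Closed-loop characteristic equation: s² + 6.3s + K_p·9.7 = 0.
So ω_n = √(9.7K_p) and 2ζω_n = 6.3, giving ζ = 6.3/(2√(9.7K_p)).
Setting ζ = 0.2: √(9.7K_p) = 6.3/(2·0.2) = 15.75, so K_p = 248.1/9.7 = 25.6.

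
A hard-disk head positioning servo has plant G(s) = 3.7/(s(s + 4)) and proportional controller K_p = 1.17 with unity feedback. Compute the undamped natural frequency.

ω_n = 2.08 rad/s

1 + K_p·G(s) = 0 gives s² + 4s + 4.329 = 0.
So ω_n² = 4.329 ⇒ ω_n = 2.081 rad/s, and ζ = 4/(2ω_n) = 0.961.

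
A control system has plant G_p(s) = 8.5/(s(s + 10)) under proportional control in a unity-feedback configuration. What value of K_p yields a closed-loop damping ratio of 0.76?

K_p = 5.09

Closed-loop characteristic equation: s² + 10s + K_p·8.5 = 0.
So ω_n = √(8.5K_p) and 2ζω_n = 10, giving ζ = 10/(2√(8.5K_p)).
Setting ζ = 0.76: √(8.5K_p) = 10/(2·0.76) = 6.579, so K_p = 43.28/8.5 = 5.09.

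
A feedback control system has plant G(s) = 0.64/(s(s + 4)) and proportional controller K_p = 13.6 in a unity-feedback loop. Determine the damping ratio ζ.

ζ = 0.678

1 + K_p·G(s) = 0 gives s² + 4s + 8.704 = 0.
So ω_n² = 8.704 ⇒ ω_n = 2.95 rad/s, and ζ = 4/(2ω_n) = 0.678.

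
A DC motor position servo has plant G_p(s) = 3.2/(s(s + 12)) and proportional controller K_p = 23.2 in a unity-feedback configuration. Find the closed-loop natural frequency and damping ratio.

With unity feedback the closed-loop characteristic equation is s² + 12s + 23.2·3.2 = s² + 12s + 74.24 = 0.
So ω_n² = 74.24 ⇒ ω_n = 8.616 rad/s, and ζ = 12/(2ω_n) = 0.696.

ω_n = 8.62 rad/s, ζ = 0.696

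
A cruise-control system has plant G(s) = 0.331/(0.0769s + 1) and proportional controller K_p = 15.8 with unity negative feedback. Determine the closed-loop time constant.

Closed loop: T(s) = K_p·G/(1+K_p·G) = 5.23/(0.0769s + 1 + 5.23), with pole at s = −(1 + 5.23)/0.0769 = −81.01.
Closed-loop time constant τ = 1/81.01 = 0.0123 s.

τ = 0.0123 s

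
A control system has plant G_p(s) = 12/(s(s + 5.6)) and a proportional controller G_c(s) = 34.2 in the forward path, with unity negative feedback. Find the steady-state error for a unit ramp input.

0.0136

The loop has one pole at the origin (type 1). Velocity error constant K_v = lim_{s→0} s·G_c(s)G_p(s) = 34.2·12/5.6 = 73.29.
Steady-state error to a unit ramp: e_ss = 1/K_v = 0.0136.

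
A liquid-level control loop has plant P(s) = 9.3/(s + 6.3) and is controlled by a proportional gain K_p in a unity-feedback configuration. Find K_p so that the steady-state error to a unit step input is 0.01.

For a type-0 loop with proportional control, e_ss = 1/(1 + K_p·P(0)).
P(0) = 1.476. Require 1/(1 + K_p·1.476) = 0.01, so 1 + 1.476·K_p = 100.
K_p = (100 − 1)/1.476 = 67.1.

K_p = 67.1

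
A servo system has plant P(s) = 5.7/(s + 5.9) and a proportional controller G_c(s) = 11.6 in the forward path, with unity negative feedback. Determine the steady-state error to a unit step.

0.0819

The loop is type 0. Static position error constant K_pos = G_c(0)·P(0) = 11.6·0.9661 = 11.21.
Steady-state error to a unit step: e_ss = 1/(1+K_pos) = 1/12.21 = 0.0819.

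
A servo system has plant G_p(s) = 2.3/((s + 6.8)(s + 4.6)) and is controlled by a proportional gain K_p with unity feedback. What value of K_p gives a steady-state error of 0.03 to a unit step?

The loop is type 0, so e_ss(step) = 1/(1 + K_pos) with K_pos = K_p·G_p(0).
G_p(0) = 0.07353. Require 1/(1 + K_p·0.07353) = 0.03, so 1 + 0.07353·K_p = 33.33.
K_p = (33.33 − 1)/0.07353 = 440.

K_p = 440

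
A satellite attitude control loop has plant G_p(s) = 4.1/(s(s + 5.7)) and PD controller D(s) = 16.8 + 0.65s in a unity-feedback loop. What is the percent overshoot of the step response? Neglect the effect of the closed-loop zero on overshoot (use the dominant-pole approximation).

16%

Forward path: (16.8 + 0.65s)·4.1/(s(s+5.7)). The closed-loop characteristic equation is s² + (5.7 + 4.1·0.65)s + 4.1·16.8 = 0.
That is s² + 8.365s + 68.88 = 0, so ω_n = 8.299 rad/s and ζ = 8.365/(2·8.299) = 0.504.
%OS = 100·exp(−πζ/√(1−ζ²)) = 16%.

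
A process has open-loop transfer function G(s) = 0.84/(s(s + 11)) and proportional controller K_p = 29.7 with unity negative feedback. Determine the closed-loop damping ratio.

With unity feedback the closed-loop characteristic equation is s² + 11s + 29.7·0.84 = s² + 11s + 24.95 = 0.
So ω_n² = 24.95 ⇒ ω_n = 4.995 rad/s, and ζ = 11/(2ω_n) = 1.1.

ζ = 1.1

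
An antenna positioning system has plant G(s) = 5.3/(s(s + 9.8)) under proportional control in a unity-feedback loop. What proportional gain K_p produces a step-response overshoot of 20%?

K_p = 21.8

From %OS = 100·exp(−πζ/√(1−ζ²)) = 20%, ζ = −ln(0.2)/√(π²+ln²(0.2)) = 0.4559.
Characteristic equation s² + 9.8s + 5.3K_p = 0 gives ζ = 9.8/(2√(5.3K_p)).
Setting ζ = 0.4559: √(5.3K_p) = 9.8/(2·0.4559) = 10.75, so K_p = 115.5/5.3 = 21.8.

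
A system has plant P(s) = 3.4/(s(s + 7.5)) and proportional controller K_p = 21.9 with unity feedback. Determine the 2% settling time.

T_s ≈ 1.07 s

Closed-loop characteristic equation: s² + 7.5s + 74.46 = 0, so ω_n = 8.629 rad/s and ζ = 7.5/(2·8.629) = 0.4346.
2% settling time T_s ≈ 4/(ζω_n) = 4/3.75 = 1.07 s.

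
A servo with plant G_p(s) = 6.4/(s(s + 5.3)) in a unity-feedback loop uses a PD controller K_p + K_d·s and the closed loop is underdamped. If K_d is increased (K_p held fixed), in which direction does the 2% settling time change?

decrease

Characteristic equation s² + (5.3 + 6.4K_d)s + 6.4K_p = 0: raising K_d increases ζω_n = (5.3+6.4K_d)/2 while the loop stays underdamped, so T_s ≈ 4/(ζω_n) decreases.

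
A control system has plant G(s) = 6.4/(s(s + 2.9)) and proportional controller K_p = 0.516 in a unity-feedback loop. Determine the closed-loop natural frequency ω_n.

ω_n = 1.82 rad/s

With unity feedback the closed-loop characteristic equation is s² + 2.9s + 0.516·6.4 = s² + 2.9s + 3.302 = 0.
Matching s² + 2ζω_n s + ω_n²: ω_n = √3.302 = 1.817 rad/s and 2ζω_n = 2.9, so ζ = 2.9/(2·1.817) = 0.798.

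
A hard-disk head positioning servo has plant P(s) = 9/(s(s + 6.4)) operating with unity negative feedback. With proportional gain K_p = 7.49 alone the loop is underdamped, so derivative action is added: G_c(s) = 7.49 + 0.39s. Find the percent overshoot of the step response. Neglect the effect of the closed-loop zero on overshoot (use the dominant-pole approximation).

9.28%

Forward path: (7.49 + 0.39s)·9/(s(s+6.4)). The closed-loop characteristic equation is s² + (6.4 + 9·0.39)s + 9·7.49 = 0.
That is s² + 9.91s + 67.41 = 0, so ω_n = 8.21 rad/s and ζ = 9.91/(2·8.21) = 0.6035.
%OS = 100·exp(−πζ/√(1−ζ²)) = 9.28%.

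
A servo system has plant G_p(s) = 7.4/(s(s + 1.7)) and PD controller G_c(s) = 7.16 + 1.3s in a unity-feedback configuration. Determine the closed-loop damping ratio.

Forward path: (7.16 + 1.3s)·7.4/(s(s+1.7)). The closed-loop characteristic equation is s² + (1.7 + 7.4·1.3)s + 7.4·7.16 = 0.
That is s² + 11.32s + 52.98 = 0, so ω_n = 7.279 rad/s and ζ = 11.32/(2·7.279) = 0.7776.

ζ = 0.778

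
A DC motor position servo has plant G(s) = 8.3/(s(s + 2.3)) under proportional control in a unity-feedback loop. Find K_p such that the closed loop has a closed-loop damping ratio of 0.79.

Closed-loop characteristic equation: s² + 2.3s + K_p·8.3 = 0.
So ω_n = √(8.3K_p) and 2ζω_n = 2.3, giving ζ = 2.3/(2√(8.3K_p)).
Setting ζ = 0.79: √(8.3K_p) = 2.3/(2·0.79) = 1.456, so K_p = 2.119/8.3 = 0.255.

K_p = 0.255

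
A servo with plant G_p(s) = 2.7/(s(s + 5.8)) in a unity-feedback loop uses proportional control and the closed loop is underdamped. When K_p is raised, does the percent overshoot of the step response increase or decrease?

Characteristic equation s² + 5.8s + K_p·2.7 = 0: raising K_p raises ω_n while 2ζω_n = 5.8 is fixed, so ζ falls and overshoot grows.

increase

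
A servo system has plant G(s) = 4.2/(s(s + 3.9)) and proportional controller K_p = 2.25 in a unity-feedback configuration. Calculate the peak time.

T_p = 1.32 s

The closed-loop denominator s² + 3.9s + 9.45 gives ω_n = √9.45 = 3.074 and ζ = 3.9/(2ω_n) = 0.6343.
Damped frequency ω_d = ω_n√(1−ζ²) = 2.376 rad/s, so peak time T_p = π/ω_d = 1.32 s.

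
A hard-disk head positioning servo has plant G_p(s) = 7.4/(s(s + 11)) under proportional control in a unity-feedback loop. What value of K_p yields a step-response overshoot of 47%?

K_p = 74.9

From %OS = 100·exp(−πζ/√(1−ζ²)) = 47%, ζ = −ln(0.47)/√(π²+ln²(0.47)) = 0.2337.
Characteristic equation s² + 11s + 7.4K_p = 0 gives ζ = 11/(2√(7.4K_p)).
Setting ζ = 0.2337: √(7.4K_p) = 11/(2·0.2337) = 23.54, so K_p = 554/7.4 = 74.9.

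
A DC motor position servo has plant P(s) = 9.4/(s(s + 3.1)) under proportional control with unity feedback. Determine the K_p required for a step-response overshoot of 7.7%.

K_p = 0.639

From %OS = 100·exp(−πζ/√(1−ζ²)) = 7.7%, ζ = −ln(0.077)/√(π²+ln²(0.077)) = 0.6323.
Characteristic equation s² + 3.1s + 9.4K_p = 0 gives ζ = 3.1/(2√(9.4K_p)).
Setting ζ = 0.6323: √(9.4K_p) = 3.1/(2·0.6323) = 2.451, so K_p = 6.009/9.4 = 0.639.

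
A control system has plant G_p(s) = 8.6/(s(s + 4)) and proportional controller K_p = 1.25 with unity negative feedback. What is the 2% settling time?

T_s ≈ 2 s

Closed-loop characteristic equation: s² + 4s + 10.75 = 0, so ω_n = 3.279 rad/s and ζ = 4/(2·3.279) = 0.61.
2% settling time T_s ≈ 4/(ζω_n) = 4/2 = 2 s.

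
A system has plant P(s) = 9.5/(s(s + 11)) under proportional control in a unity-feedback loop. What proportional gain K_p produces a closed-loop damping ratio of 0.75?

K_p = 5.66

Closed-loop characteristic equation: s² + 11s + K_p·9.5 = 0.
So ω_n = √(9.5K_p) and 2ζω_n = 11, giving ζ = 11/(2√(9.5K_p)).
Setting ζ = 0.75: √(9.5K_p) = 11/(2·0.75) = 7.333, so K_p = 53.78/9.5 = 5.66.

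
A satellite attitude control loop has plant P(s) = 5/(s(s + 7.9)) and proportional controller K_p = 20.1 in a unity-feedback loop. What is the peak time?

From 1 + K_pP(s) = 0: s² + 7.9s + 100.5 = 0 ⇒ ω_n = 10.02, ζ = 0.394.
Damped frequency ω_d = ω_n√(1−ζ²) = 9.214 rad/s, so peak time T_p = π/ω_d = 0.341 s.

T_p = 0.341 s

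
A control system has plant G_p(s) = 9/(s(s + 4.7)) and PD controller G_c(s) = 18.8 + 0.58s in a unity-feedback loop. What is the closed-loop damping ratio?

ζ = 0.381

Forward path: (18.8 + 0.58s)·9/(s(s+4.7)). The closed-loop characteristic equation is s² + (4.7 + 9·0.58)s + 9·18.8 = 0.
That is s² + 9.92s + 169.2 = 0, so ω_n = 13.01 rad/s and ζ = 9.92/(2·13.01) = 0.3813.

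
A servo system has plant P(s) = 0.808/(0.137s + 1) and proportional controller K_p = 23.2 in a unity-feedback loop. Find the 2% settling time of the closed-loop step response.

Closed loop: T(s) = K_p·P/(1+K_p·P) = 18.75/(0.137s + 1 + 18.75), with pole at s = −(1 + 18.75)/0.137 = −144.1.
τ = 1/144.1 = 0.006938 s, so 2% settling time ≈ 4τ = 0.0278 s.

T_s ≈ 0.0278 s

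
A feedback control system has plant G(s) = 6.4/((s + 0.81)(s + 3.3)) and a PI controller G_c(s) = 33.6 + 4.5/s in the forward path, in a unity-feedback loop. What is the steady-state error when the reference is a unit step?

0

The open loop G_c(s)G(s) has a pole at the origin (type 1), so the static position error constant is infinite and e_ss = 1/(1+∞) = 0.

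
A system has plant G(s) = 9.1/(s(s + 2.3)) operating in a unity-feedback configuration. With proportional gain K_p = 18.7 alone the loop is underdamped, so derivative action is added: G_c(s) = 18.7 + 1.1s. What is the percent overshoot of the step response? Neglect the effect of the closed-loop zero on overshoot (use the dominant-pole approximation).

Forward path: (18.7 + 1.1s)·9.1/(s(s+2.3)). The closed-loop characteristic equation is s² + (2.3 + 9.1·1.1)s + 9.1·18.7 = 0.
That is s² + 12.31s + 170.2 = 0, so ω_n = 13.04 rad/s and ζ = 12.31/(2·13.04) = 0.4718.
%OS = 100·exp(−πζ/√(1−ζ²)) = 18.6%.

18.6%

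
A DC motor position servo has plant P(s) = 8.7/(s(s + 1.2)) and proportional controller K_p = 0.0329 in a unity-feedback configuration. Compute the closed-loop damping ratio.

ζ = 1.12

The closed-loop denominator is s(s+1.2) + 0.0329·8.7 = s² + 1.2s + 0.2862.
Matching s² + 2ζω_n s + ω_n²: ω_n = √0.2862 = 0.535 rad/s and 2ζω_n = 1.2, so ζ = 1.2/(2·0.535) = 1.12.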